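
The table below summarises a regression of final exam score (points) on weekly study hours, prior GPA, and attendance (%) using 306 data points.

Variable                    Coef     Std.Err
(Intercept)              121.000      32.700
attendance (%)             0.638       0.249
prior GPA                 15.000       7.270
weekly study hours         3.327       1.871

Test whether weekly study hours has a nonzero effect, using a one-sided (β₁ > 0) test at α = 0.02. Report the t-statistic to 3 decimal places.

Read off: b = 3.327, SE = 1.871 for weekly study hours.
H₀: β₁ = 0 vs H₁: β₁ > 0.
t = 3.327 / 1.871 = 1.778.
df = n − k − 1 = 306 − 3 − 1 = 302.
One-sided p ≈ 0.0382, which is ≥ 0.02, so fail to reject H₀.
The data do not give significant evidence that the true slope on weekly study hours is positive, holding the other predictors fixed.

t = 1.778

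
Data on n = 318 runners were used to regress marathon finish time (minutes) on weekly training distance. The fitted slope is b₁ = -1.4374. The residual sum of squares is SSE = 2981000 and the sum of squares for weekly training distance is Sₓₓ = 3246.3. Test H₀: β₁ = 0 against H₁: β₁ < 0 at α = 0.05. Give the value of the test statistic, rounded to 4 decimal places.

MSE = SSE/(n − 2) = 2981000/316 = 9433.54.
SE(b₁) = √(MSE/Sₓₓ) = √(9433.54/3246.3) = 1.70468.
t = -1.4374 / 1.70468 = -0.8432.
df = n − 2 = 316.
One-sided p ≈ 0.1999, which is ≥ 0.05, so fail to reject H₀.
The data do not give significant evidence that the true slope on weekly training distance is negative.

t = -0.8432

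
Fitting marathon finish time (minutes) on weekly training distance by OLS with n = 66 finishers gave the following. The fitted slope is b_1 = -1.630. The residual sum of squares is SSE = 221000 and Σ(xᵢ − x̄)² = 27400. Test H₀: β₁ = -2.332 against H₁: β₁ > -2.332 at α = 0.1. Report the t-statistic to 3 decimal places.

MSE = SSE/(n − 2) = 221000/64 = 3453.12.
SE(b_1) = √(MSE/Sₓₓ) = √(3453.12/27400) = 0.355002.
t = (-1.630 − (-2.332)) / 0.355002 = 1.977.
df = n − 2 = 64.
One-sided p ≈ 0.0262, which is < 0.1, so reject H₀.
There is evidence that the true slope on weekly training distance exceeds -2.332 minutes per unit.

t = 1.977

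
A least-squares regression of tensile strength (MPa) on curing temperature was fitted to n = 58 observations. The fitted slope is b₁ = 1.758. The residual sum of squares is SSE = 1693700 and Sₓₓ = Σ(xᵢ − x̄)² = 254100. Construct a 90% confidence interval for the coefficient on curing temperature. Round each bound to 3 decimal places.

(1.181, 2.335)

MSE = SSE/(n − 2) = 1693700/56 = 30244.6.
SE(b₁) = √(MSE/Sₓₓ) = √(30244.6/254100) = 0.345002.
df = n − 2 = 56.
t* = t_{0.05, 56} = 1.672522.
Margin = t* × SE = 1.672522 × 0.345002 = 0.57702.
CI: 1.758 ± 0.57702 → (1.181, 2.335).
With 90% confidence, each one-unit increase in curing temperature is associated with a change of between 1.181 and 2.335 MPa in tensile strength.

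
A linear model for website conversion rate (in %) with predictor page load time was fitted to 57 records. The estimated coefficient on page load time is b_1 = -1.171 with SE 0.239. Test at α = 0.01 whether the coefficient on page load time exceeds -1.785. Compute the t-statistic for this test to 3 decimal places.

t = 2.569

H₀: β₁ = -1.785 vs H₁: β₁ > -1.785.
t = (b_1 − β₁⁰)/SE = (-1.171 − (-1.785)) / 0.239 = 2.569.
df = n − 2 = 57 − 2 = 55.
One-sided p ≈ 0.0065, which is < 0.01, so reject H₀.
There is evidence that the true slope on page load time exceeds -1.785 % per unit.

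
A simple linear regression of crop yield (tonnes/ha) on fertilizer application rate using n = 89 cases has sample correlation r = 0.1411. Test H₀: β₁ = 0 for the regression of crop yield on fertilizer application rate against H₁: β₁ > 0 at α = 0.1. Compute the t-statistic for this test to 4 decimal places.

t = 1.3294

t = r·√(n − 2)/√(1 − r²) = 0.1411·√87/√0.980091 = 1.3294.
df = n − 2 = 87.
One-sided p ≈ 0.0936, which is < 0.1, so reject H₀.
There is evidence of a linear association between fertilizer application rate and crop yield.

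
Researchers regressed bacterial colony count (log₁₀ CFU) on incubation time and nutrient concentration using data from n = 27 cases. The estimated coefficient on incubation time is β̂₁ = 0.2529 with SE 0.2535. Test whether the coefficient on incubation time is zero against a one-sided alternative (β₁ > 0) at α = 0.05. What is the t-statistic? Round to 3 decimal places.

t = 0.998

H₀: β₁ = 0 vs H₁: β₁ > 0.
t = (β̂₁ − β₁⁰)/SE = 0.2529 / 0.2535 = 0.998.
df = n − k − 1 = 27 − 2 − 1 = 24.
One-sided p ≈ 0.1642, which is ≥ 0.05, so fail to reject H₀.
The data do not give significant evidence that the true slope on incubation time is positive, holding the other predictors fixed.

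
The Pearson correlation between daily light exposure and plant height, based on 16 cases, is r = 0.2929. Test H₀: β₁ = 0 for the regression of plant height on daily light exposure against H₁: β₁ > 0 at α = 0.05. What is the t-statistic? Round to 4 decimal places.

t = 1.1462

t = r·√(n − 2)/√(1 − r²) = 0.2929·√14/√0.91421 = 1.1462.
df = n − 2 = 14.
One-sided p ≈ 0.1355, which is ≥ 0.05, so fail to reject H₀.
The data do not give significant evidence of a linear association between daily light exposure and plant height.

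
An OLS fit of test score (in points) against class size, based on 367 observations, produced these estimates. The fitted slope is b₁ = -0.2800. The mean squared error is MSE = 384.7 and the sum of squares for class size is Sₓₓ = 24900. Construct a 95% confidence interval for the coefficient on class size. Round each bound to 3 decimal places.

(-0.524, -0.036)

SE(b₁) = √(MSE/Sₓₓ) = √(384.7/24900) = 0.124297.
df = n − 2 = 365.
t* = t_{0.025, 365} = 1.966485.
Margin = t* × SE = 1.966485 × 0.124297 = 0.24443.
CI: -0.2800 ± 0.24443 → (-0.524, -0.036).
With 95% confidence, each one-unit increase in class size is associated with a change of between -0.524 and -0.036 points in test score.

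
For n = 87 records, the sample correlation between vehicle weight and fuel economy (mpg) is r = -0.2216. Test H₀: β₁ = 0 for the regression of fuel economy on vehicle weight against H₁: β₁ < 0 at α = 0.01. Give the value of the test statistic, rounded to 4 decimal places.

t = r·√(n − 2)/√(1 − r²) = -0.2216·√85/√0.950893 = -2.0951.
df = n − 2 = 85.
One-sided p ≈ 0.0196, which is ≥ 0.01, so fail to reject H₀.
The data do not give significant evidence of a linear association between vehicle weight and fuel economy.

t = -2.0951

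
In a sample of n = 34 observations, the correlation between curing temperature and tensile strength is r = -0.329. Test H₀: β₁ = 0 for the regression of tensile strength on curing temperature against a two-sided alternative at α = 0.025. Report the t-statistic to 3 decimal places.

t = r·√(n − 2)/√(1 − r²) = -0.329·√32/√0.891759 = -1.971.
df = n − 2 = 32.
Two-sided p ≈ 0.0574, which is ≥ 0.025, so fail to reject H₀.
The data do not give significant evidence of a linear association between curing temperature and tensile strength.

t = -1.971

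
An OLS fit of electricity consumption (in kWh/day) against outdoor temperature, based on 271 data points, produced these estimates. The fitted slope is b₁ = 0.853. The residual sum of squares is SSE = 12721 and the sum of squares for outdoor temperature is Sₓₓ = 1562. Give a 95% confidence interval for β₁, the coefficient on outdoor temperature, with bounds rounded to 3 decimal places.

(0.510, 1.196)

MSE = SSE/(n − 2) = 12721/269 = 47.29.
SE(b₁) = √(MSE/Sₓₓ) = √(47.29/1562) = 0.173998.
df = n − 2 = 269.
t* = t_{0.025, 269} = 1.968822.
Margin = t* × SE = 1.968822 × 0.173998 = 0.34257.
CI: 0.853 ± 0.34257 → (0.510, 1.196).
With 95% confidence, each one-unit increase in outdoor temperature is associated with a change of between 0.510 and 1.196 kWh/day in electricity consumption.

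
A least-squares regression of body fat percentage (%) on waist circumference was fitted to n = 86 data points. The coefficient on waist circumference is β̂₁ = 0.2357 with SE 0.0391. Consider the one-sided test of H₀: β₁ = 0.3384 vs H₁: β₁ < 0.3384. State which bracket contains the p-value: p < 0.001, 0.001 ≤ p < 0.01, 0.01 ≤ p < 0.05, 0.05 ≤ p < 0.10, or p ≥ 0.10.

0.001 ≤ p < 0.01

t = (0.2357 − 0.3384) / 0.0391 = -2.627.
df = n − 2 = 86 − 2 = 84.
One-sided p = P(T_{84} < t) ≈ 0.0051.
So 0.001 ≤ p < 0.01.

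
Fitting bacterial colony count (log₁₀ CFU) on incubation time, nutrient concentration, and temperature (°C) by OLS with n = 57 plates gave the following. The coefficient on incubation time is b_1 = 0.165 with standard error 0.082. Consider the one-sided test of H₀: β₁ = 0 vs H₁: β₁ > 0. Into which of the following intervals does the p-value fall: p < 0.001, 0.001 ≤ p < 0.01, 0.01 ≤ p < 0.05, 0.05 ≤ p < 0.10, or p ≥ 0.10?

0.01 ≤ p < 0.05

t = 0.165 / 0.082 = 2.012.
df = n − k − 1 = 57 − 3 − 1 = 53.
One-sided p = P(T_{53} > t) ≈ 0.0246.
So 0.01 ≤ p < 0.05.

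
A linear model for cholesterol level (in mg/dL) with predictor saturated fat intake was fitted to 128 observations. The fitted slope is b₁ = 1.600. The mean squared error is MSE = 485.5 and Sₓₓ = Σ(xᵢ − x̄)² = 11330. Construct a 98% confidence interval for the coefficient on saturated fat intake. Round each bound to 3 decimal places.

SE(b₁) = √(MSE/Sₓₓ) = √(485.5/11330) = 0.207004.
df = n − 2 = 126.
t* = t_{0.01, 126} = 2.356307.
Margin = t* × SE = 2.356307 × 0.207004 = 0.48777.
CI: 1.600 ± 0.48777 → (1.112, 2.088).
With 98% confidence, each one-unit increase in saturated fat intake is associated with a change of between 1.112 and 2.088 mg/dL in cholesterol level.

(1.112, 2.088)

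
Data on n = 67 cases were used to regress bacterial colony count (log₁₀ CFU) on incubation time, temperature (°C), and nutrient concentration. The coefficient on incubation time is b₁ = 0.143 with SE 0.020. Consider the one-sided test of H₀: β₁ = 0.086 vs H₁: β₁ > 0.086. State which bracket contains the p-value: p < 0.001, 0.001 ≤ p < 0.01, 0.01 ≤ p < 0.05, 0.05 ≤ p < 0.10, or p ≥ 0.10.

0.001 ≤ p < 0.01

t = (0.143 − 0.086) / 0.020 = 2.850.
df = n − k − 1 = 67 − 3 − 1 = 63.
One-sided p = P(T_{63} > t) ≈ 0.0030.
So 0.001 ≤ p < 0.01.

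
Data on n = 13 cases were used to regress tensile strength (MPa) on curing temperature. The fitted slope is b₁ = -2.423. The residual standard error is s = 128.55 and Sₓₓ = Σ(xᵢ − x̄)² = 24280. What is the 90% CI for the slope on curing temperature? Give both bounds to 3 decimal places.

SE(b₁) = s/√Sₓₓ = 128.55/√24280 = 0.824988.
df = n − 2 = 11.
t* = t_{0.05, 11} = 1.795885.
Margin = t* × SE = 1.795885 × 0.824988 = 1.48158.
CI: -2.423 ± 1.48158 → (-3.905, -0.941).
With 90% confidence, each one-unit increase in curing temperature is associated with a change of between -3.905 and -0.941 MPa in tensile strength.

(-3.905, -0.941)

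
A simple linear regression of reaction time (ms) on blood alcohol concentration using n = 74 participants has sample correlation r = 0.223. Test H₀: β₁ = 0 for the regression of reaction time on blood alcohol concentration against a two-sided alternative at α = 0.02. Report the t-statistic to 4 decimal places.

t = 1.9411

t = r·√(n − 2)/√(1 − r²) = 0.223·√72/√0.950271 = 1.9411.
df = n − 2 = 72.
Two-sided p ≈ 0.0562, which is ≥ 0.02, so fail to reject H₀.
The data do not give significant evidence of a linear association between blood alcohol concentration and reaction time.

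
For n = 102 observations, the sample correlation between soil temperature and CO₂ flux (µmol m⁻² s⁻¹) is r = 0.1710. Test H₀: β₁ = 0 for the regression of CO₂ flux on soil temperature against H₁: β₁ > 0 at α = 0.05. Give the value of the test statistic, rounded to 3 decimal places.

t = r·√(n − 2)/√(1 − r²) = 0.1710·√100/√0.970759 = 1.736.
df = n − 2 = 100.
One-sided p ≈ 0.0429, which is < 0.05, so reject H₀.
There is evidence of a linear association between soil temperature and CO₂ flux.

t = 1.736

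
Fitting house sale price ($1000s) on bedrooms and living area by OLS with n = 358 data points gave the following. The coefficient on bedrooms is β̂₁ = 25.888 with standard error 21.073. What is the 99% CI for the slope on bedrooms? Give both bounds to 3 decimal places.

df = n − k − 1 = 358 − 2 − 1 = 355.
t* = t_{0.005, 355} = 2.589749.
Margin = t* × SE = 2.589749 × 21.073 = 54.57378.
CI: 25.888 ± 54.57378 → (-28.686, 80.462).
With 99% confidence, each one-unit increase in bedrooms is associated with a change of between -28.686 and 80.462 $1000s in house sale price, holding the other predictors fixed.

(-28.686, 80.462)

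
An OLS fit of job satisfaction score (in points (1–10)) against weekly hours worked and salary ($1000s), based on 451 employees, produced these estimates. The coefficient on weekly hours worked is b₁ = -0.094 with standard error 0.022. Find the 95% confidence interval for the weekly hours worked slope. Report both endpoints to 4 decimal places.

df = n − k − 1 = 451 − 2 − 1 = 448.
t* = t_{0.025, 448} = 1.965273.
Margin = t* × SE = 1.965273 × 0.022 = 0.043236.
CI: -0.094 ± 0.043236 → (-0.1372, -0.0508).
With 95% confidence, each one-unit increase in weekly hours worked is associated with a change of between -0.1372 and -0.0508 points (1–10) in job satisfaction score, holding the other predictors fixed.

(-0.1372, -0.0508)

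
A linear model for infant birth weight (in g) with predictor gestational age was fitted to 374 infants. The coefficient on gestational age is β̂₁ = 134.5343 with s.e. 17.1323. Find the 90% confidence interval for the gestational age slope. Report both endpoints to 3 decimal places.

(106.284, 162.785)

df = n − 2 = 374 − 2 = 372.
t* = t_{0.05, 372} = 1.64896.
Margin = t* × SE = 1.64896 × 17.1323 = 28.25048.
CI: 134.5343 ± 28.25048 → (106.284, 162.785).
With 90% confidence, each one-unit increase in gestational age is associated with a change of between 106.284 and 162.785 g in infant birth weight.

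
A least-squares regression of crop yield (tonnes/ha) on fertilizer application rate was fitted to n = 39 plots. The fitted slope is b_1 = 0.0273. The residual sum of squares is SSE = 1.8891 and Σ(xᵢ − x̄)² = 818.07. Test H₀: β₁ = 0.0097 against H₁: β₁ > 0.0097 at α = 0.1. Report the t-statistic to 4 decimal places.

t = 2.2278

MSE = SSE/(n − 2) = 1.8891/37 = 0.0510568.
SE(b_1) = √(MSE/Sₓₓ) = √(0.0510568/818.07) = 0.00790008.
t = (0.0273 − 0.0097) / 0.00790008 = 2.2278.
df = n − 2 = 37.
One-sided p ≈ 0.0160, which is < 0.1, so reject H₀.
There is evidence that the true slope on fertilizer application rate exceeds 0.0097 tonnes/ha per unit.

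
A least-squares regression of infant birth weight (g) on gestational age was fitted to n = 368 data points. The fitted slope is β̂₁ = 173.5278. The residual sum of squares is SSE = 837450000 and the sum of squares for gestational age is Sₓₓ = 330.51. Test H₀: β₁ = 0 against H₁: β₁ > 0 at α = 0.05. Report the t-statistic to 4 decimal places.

MSE = SSE/(n − 2) = 837450000/366 = 2.28811e+06.
SE(β̂₁) = √(MSE/Sₓₓ) = √(2.28811e+06/330.51) = 83.2045.
t = 173.5278 / 83.2045 = 2.0856.
df = n − 2 = 366.
One-sided p ≈ 0.0189, which is < 0.05, so reject H₀.
There is evidence that the true slope on gestational age is positive.

t = 2.0856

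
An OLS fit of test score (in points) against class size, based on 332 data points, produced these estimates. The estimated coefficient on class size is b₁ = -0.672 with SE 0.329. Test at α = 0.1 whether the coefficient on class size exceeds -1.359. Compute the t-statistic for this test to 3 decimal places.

H₀: β₁ = -1.359 vs H₁: β₁ > -1.359.
t = (b₁ − β₁⁰)/SE = (-0.672 − (-1.359)) / 0.329 = 2.088.
df = n − 2 = 332 − 2 = 330.
One-sided p ≈ 0.0188, which is < 0.1, so reject H₀.
There is evidence that the true slope on class size exceeds -1.359 points per unit.

t = 2.088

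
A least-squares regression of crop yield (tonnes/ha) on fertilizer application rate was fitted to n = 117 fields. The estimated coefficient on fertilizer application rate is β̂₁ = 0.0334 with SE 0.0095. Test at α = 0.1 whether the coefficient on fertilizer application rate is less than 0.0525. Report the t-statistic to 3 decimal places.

H₀: β₁ = 0.0525 vs H₁: β₁ < 0.0525.
t = (β̂₁ − β₁⁰)/SE = (0.0334 − 0.0525) / 0.0095 = -2.011.
df = n − 2 = 117 − 2 = 115.
One-sided p ≈ 0.0234, which is < 0.1, so reject H₀.
There is evidence that the true slope on fertilizer application rate is below 0.0525 tonnes/ha per unit.

t = -2.011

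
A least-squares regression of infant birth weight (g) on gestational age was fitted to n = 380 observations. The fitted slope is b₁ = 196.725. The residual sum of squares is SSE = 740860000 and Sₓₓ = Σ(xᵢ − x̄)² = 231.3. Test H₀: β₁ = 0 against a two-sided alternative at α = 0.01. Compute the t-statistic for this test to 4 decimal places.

t = 2.1371

MSE = SSE/(n − 2) = 740860000/378 = 1.95995e+06.
SE(b₁) = √(MSE/Sₓₓ) = √(1.95995e+06/231.3) = 92.0522.
t = 196.725 / 92.0522 = 2.1371.
df = n − 2 = 378.
Two-sided p ≈ 0.0332, which is ≥ 0.01, so fail to reject H₀.
The data do not give significant evidence of an association between gestational age and infant birth weight.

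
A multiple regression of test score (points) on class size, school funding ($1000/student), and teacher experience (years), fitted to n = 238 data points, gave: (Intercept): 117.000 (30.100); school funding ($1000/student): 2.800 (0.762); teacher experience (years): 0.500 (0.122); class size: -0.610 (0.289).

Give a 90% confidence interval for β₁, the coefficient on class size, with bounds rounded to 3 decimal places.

Read off: b = -0.610, SE = 0.289 for class size.
df = n − k − 1 = 238 − 3 − 1 = 234.
t* = t_{0.05, 234} = 1.651391.
Margin = t* × SE = 1.651391 × 0.289 = 0.47725.
CI: -0.610 ± 0.47725 → (-1.087, -0.133).

(-1.087, -0.133)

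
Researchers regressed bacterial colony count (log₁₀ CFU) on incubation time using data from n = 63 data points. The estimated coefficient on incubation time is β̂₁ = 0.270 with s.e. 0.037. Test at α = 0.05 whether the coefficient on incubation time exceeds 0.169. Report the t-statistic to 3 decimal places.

t = 2.730

H₀: β₁ = 0.169 vs H₁: β₁ > 0.169.
t = (β̂₁ − β₁⁰)/SE = (0.270 − 0.169) / 0.037 = 2.730.
df = n − 2 = 63 − 2 = 61.
One-sided p ≈ 0.0041, which is < 0.05, so reject H₀.
There is evidence that the true slope on incubation time exceeds 0.169 log₁₀ CFU per unit.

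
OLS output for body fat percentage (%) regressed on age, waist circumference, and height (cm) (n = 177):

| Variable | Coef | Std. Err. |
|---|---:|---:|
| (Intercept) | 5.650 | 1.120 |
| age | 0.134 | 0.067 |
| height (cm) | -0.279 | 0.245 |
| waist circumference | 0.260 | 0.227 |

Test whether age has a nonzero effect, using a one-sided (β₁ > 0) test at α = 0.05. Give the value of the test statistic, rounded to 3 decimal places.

Read off: b = 0.134, SE = 0.067 for age.
H₀: β₁ = 0 vs H₁: β₁ > 0.
t = 0.134 / 0.067 = 2.000.
df = n − k − 1 = 177 − 3 − 1 = 173.
One-sided p ≈ 0.0235, which is < 0.05, so reject H₀.
There is evidence that the true slope on age is positive, holding the other predictors fixed.

t = 2.000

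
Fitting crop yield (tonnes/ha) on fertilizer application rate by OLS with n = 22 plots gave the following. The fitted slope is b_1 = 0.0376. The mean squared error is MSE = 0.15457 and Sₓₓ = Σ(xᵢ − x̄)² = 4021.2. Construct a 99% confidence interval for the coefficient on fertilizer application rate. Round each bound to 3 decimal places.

(0.020, 0.055)

SE(b_1) = √(MSE/Sₓₓ) = √(0.15457/4021.2) = 0.0061999.
df = n − 2 = 20.
t* = t_{0.005, 20} = 2.84534.
Margin = t* × SE = 2.84534 × 0.0061999 = 0.01764.
CI: 0.0376 ± 0.01764 → (0.020, 0.055).
With 99% confidence, each one-unit increase in fertilizer application rate is associated with a change of between 0.020 and 0.055 tonnes/ha in crop yield.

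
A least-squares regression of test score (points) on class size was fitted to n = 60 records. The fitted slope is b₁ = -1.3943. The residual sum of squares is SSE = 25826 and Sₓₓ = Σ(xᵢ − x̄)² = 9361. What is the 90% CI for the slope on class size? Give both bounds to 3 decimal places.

MSE = SSE/(n − 2) = 25826/58 = 445.276.
SE(b₁) = √(MSE/Sₓₓ) = √(445.276/9361) = 0.218099.
df = n − 2 = 58.
t* = t_{0.05, 58} = 1.671553.
Margin = t* × SE = 1.671553 × 0.218099 = 0.36456.
CI: -1.3943 ± 0.36456 → (-1.759, -1.030).
With 90% confidence, each one-unit increase in class size is associated with a change of between -1.759 and -1.030 points in test score.

(-1.759, -1.030)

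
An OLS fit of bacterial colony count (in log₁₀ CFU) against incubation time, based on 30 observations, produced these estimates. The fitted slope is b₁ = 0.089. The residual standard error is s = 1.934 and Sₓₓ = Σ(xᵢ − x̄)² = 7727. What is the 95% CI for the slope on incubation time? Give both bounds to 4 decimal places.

SE(b₁) = s/√Sₓₓ = 1.934/√7727 = 0.0220014.
df = n − 2 = 28.
t* = t_{0.025, 28} = 2.048407.
Margin = t* × SE = 2.048407 × 0.0220014 = 0.045068.
CI: 0.089 ± 0.045068 → (0.0439, 0.1341).
With 95% confidence, each one-unit increase in incubation time is associated with a change of between 0.0439 and 0.1341 log₁₀ CFU in bacterial colony count.

(0.0439, 0.1341)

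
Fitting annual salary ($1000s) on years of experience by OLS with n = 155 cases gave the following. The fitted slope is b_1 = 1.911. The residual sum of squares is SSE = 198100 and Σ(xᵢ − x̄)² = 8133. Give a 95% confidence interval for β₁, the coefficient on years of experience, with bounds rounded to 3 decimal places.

(1.123, 2.699)

MSE = SSE/(n − 2) = 198100/153 = 1294.77.
SE(b_1) = √(MSE/Sₓₓ) = √(1294.77/8133) = 0.398998.
df = n − 2 = 153.
t* = t_{0.025, 153} = 1.97559.
Margin = t* × SE = 1.97559 × 0.398998 = 0.78826.
CI: 1.911 ± 0.78826 → (1.123, 2.699).
With 95% confidence, each one-unit increase in years of experience is associated with a change of between 1.123 and 2.699 $1000s in annual salary.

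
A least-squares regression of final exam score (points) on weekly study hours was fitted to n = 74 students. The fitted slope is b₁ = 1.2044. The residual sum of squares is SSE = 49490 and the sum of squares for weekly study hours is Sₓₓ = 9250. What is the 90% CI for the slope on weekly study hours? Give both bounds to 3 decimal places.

MSE = SSE/(n − 2) = 49490/72 = 687.361.
SE(b₁) = √(MSE/Sₓₓ) = √(687.361/9250) = 0.272597.
df = n − 2 = 72.
t* = t_{0.05, 72} = 1.666294.
Margin = t* × SE = 1.666294 × 0.272597 = 0.45423.
CI: 1.2044 ± 0.45423 → (0.750, 1.659).
With 90% confidence, each one-unit increase in weekly study hours is associated with a change of between 0.750 and 1.659 points in final exam score.

(0.750, 1.659)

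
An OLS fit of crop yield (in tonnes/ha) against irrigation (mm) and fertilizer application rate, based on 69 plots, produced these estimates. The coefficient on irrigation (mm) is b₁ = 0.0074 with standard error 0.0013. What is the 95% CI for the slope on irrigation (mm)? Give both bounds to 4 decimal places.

df = n − k − 1 = 69 − 2 − 1 = 66.
t* = t_{0.025, 66} = 1.996564.
Margin = t* × SE = 1.996564 × 0.0013 = 0.002596.
CI: 0.0074 ± 0.002596 → (0.0048, 0.0100).
With 95% confidence, each one-unit increase in irrigation (mm) is associated with a change of between 0.0048 and 0.0100 tonnes/ha in crop yield, holding the other predictors fixed.

(0.0048, 0.0100)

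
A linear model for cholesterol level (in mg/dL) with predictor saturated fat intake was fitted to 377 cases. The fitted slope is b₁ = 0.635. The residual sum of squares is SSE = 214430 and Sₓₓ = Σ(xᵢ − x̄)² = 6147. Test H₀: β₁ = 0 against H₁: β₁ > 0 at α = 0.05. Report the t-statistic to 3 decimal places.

t = 2.082

MSE = SSE/(n − 2) = 214430/375 = 571.813.
SE(b₁) = √(MSE/Sₓₓ) = √(571.813/6147) = 0.304997.
t = 0.635 / 0.304997 = 2.082.
df = n − 2 = 375.
One-sided p ≈ 0.0190, which is < 0.05, so reject H₀.
There is evidence that the true slope on saturated fat intake is positive.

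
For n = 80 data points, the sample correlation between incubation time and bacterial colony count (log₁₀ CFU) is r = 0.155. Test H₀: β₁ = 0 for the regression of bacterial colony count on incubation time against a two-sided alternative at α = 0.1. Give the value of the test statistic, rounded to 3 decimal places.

t = r·√(n − 2)/√(1 − r²) = 0.155·√78/√0.975975 = 1.386.
df = n − 2 = 78.
Two-sided p ≈ 0.1698, which is ≥ 0.1, so fail to reject H₀.
The data do not give significant evidence of a linear association between incubation time and bacterial colony count.

t = 1.386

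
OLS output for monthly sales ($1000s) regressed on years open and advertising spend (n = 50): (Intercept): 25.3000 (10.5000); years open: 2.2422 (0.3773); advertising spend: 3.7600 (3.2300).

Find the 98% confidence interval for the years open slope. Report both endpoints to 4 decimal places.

Read off: b = 2.2422, SE = 0.3773 for years open.
df = n − k − 1 = 50 − 2 − 1 = 47.
t* = t_{0.01, 47} = 2.408345.
Margin = t* × SE = 2.408345 × 0.3773 = 0.908669.
CI: 2.2422 ± 0.908669 → (1.3335, 3.1509).

(1.3335, 3.1509)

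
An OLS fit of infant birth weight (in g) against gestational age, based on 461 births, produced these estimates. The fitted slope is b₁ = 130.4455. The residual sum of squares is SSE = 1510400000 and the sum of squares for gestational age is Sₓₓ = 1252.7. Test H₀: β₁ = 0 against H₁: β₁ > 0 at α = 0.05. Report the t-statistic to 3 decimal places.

MSE = SSE/(n − 2) = 1510400000/459 = 3.29063e+06.
SE(b₁) = √(MSE/Sₓₓ) = √(3.29063e+06/1252.7) = 51.2526.
t = 130.4455 / 51.2526 = 2.545.
df = n − 2 = 459.
One-sided p ≈ 0.0056, which is < 0.05, so reject H₀.
There is evidence that the true slope on gestational age is positive.

t = 2.545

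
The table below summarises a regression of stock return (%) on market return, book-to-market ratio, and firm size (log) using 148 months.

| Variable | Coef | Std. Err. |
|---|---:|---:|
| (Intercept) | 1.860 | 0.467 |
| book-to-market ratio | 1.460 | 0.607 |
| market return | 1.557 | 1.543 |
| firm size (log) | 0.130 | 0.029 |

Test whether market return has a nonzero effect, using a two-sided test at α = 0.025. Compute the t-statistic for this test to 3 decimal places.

t = 1.009

Read off: b = 1.557, SE = 1.543 for market return.
H₀: β₁ = 0 vs H₁: β₁ ≠ 0.
t = 1.557 / 1.543 = 1.009.
df = n − k − 1 = 148 − 3 − 1 = 144.
Two-sided p ≈ 0.3146, which is ≥ 0.025, so fail to reject H₀.
The data do not give significant evidence of an association between market return and stock return, after adjusting for the other predictors.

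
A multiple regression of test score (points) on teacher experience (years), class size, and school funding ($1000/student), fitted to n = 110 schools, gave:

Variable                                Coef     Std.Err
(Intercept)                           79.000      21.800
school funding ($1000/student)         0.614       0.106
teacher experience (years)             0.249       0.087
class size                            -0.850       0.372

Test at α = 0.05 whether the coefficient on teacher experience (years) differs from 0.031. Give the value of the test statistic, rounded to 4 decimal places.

Read off: b = 0.249, SE = 0.087 for teacher experience (years).
H₀: β₁ = 0.031 vs H₁: β₁ ≠ 0.031.
t = (0.249 − 0.031) / 0.087 = 2.5057.
df = n − k − 1 = 110 − 3 − 1 = 106.
Two-sided p ≈ 0.0137, which is < 0.05, so reject H₀.
There is evidence that the true slope on teacher experience (years) differs from 0.031 points per unit, holding the other predictors fixed.

t = 2.5057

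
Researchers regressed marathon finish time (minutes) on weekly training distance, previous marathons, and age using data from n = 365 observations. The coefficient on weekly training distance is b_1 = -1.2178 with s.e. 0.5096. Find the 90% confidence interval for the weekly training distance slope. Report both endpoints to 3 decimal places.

(-2.058, -0.377)

df = n − k − 1 = 365 − 3 − 1 = 361.
t* = t_{0.05, 361} = 1.649086.
Margin = t* × SE = 1.649086 × 0.5096 = 0.84037.
CI: -1.2178 ± 0.84037 → (-2.058, -0.377).
With 90% confidence, each one-unit increase in weekly training distance is associated with a change of between -2.058 and -0.377 minutes in marathon finish time, holding the other predictors fixed.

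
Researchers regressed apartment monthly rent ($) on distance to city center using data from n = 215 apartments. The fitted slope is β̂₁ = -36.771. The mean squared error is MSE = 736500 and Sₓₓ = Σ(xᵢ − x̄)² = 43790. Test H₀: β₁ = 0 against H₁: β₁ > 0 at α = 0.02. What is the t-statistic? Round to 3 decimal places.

SE(β̂₁) = √(MSE/Sₓₓ) = √(736500/43790) = 4.10109.
t = -36.771 / 4.10109 = -8.966.
df = n − 2 = 213.
One-sided p ≈ 1.0000, which is ≥ 0.02, so fail to reject H₀.
The data do not give significant evidence that the true slope on distance to city center is positive.

t = -8.966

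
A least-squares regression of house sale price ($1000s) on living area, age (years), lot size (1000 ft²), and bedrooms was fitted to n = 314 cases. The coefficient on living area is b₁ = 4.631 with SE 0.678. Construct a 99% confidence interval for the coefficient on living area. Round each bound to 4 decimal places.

df = n − k − 1 = 314 − 4 − 1 = 309.
t* = t_{0.005, 309} = 2.591833.
Margin = t* × SE = 2.591833 × 0.678 = 1.757263.
CI: 4.631 ± 1.757263 → (2.8737, 6.3883).
With 99% confidence, each one-unit increase in living area is associated with a change of between 2.8737 and 6.3883 $1000s in house sale price, holding the other predictors fixed.

(2.8737, 6.3883)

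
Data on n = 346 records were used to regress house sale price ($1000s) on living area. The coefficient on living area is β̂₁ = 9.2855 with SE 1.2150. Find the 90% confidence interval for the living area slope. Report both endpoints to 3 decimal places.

(7.282, 11.289)

df = n − 2 = 346 − 2 = 344.
t* = t_{0.05, 344} = 1.649295.
Margin = t* × SE = 1.649295 × 1.2150 = 2.00389.
CI: 9.2855 ± 2.00389 → (7.282, 11.289).
With 90% confidence, each one-unit increase in living area is associated with a change of between 7.282 and 11.289 $1000s in house sale price.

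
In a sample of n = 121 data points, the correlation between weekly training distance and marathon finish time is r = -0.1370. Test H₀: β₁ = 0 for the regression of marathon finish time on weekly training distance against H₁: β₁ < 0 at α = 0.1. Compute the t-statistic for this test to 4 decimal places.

t = r·√(n − 2)/√(1 − r²) = -0.1370·√119/√0.981231 = -1.5087.
df = n − 2 = 119.
One-sided p ≈ 0.0670, which is < 0.1, so reject H₀.
There is evidence of a linear association between weekly training distance and marathon finish time.

t = -1.5087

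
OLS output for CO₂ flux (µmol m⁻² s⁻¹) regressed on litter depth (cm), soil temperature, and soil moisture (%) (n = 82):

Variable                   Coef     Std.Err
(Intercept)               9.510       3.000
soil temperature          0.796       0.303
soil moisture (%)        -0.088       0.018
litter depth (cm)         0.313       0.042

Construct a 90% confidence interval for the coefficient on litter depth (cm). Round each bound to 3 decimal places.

Read off: b = 0.313, SE = 0.042 for litter depth (cm).
df = n − k − 1 = 82 − 3 − 1 = 78.
t* = t_{0.05, 78} = 1.664625.
Margin = t* × SE = 1.664625 × 0.042 = 0.06991.
CI: 0.313 ± 0.06991 → (0.243, 0.383).

(0.243, 0.383)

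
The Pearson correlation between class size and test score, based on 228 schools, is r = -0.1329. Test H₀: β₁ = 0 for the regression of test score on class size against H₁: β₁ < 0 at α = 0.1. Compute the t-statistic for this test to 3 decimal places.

t = -2.016

t = r·√(n − 2)/√(1 − r²) = -0.1329·√226/√0.982338 = -2.016.
df = n − 2 = 226.
One-sided p ≈ 0.0225, which is < 0.1, so reject H₀.
There is evidence of a linear association between class size and test score.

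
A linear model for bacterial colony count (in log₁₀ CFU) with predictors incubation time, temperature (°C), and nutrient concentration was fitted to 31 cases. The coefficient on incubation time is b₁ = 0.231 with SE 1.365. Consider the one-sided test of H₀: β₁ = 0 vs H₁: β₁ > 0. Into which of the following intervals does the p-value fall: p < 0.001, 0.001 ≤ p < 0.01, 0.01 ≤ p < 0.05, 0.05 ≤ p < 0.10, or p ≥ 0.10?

t = 0.231 / 1.365 = 0.169.
df = n − k − 1 = 31 − 3 − 1 = 27.
One-sided p = P(T_{27} > t) ≈ 0.4334.
So p ≥ 0.10.

p ≥ 0.10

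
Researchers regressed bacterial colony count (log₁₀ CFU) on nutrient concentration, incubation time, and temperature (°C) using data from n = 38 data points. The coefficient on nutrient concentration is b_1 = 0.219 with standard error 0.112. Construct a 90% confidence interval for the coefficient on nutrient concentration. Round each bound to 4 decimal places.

df = n − k − 1 = 38 − 3 − 1 = 34.
t* = t_{0.05, 34} = 1.690924.
Margin = t* × SE = 1.690924 × 0.112 = 0.189384.
CI: 0.219 ± 0.189384 → (0.0296, 0.4084).
With 90% confidence, each one-unit increase in nutrient concentration is associated with a change of between 0.0296 and 0.4084 log₁₀ CFU in bacterial colony count, holding the other predictors fixed.

(0.0296, 0.4084)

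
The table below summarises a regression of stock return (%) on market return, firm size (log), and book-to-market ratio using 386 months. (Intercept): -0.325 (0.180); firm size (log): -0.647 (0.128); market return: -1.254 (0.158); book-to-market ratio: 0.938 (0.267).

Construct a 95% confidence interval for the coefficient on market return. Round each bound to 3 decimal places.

(-1.565, -0.943)

Read off: b = -1.254, SE = 0.158 for market return.
df = n − k − 1 = 386 − 3 − 1 = 382.
t* = t_{0.025, 382} = 1.966194.
Margin = t* × SE = 1.966194 × 0.158 = 0.31066.
CI: -1.254 ± 0.31066 → (-1.565, -0.943).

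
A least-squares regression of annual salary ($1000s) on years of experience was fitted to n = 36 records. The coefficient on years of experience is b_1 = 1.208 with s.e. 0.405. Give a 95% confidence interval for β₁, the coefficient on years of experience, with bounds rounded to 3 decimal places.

(0.385, 2.031)

df = n − 2 = 36 − 2 = 34.
t* = t_{0.025, 34} = 2.032245.
Margin = t* × SE = 2.032245 × 0.405 = 0.82306.
CI: 1.208 ± 0.82306 → (0.385, 2.031).
With 95% confidence, each one-unit increase in years of experience is associated with a change of between 0.385 and 2.031 $1000s in annual salary.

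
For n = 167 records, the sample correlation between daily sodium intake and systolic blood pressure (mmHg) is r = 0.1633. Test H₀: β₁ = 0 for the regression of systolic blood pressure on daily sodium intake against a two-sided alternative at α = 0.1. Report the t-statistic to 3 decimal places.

t = 2.126

t = r·√(n − 2)/√(1 − r²) = 0.1633·√165/√0.973333 = 2.126.
df = n − 2 = 165.
Two-sided p ≈ 0.0350, which is < 0.1, so reject H₀.
There is evidence of a linear association between daily sodium intake and systolic blood pressure.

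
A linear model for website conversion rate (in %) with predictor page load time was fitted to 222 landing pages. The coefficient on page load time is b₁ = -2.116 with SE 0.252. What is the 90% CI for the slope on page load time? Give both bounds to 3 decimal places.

df = n − 2 = 222 − 2 = 220.
t* = t_{0.05, 220} = 1.651809.
Margin = t* × SE = 1.651809 × 0.252 = 0.41626.
CI: -2.116 ± 0.41626 → (-2.532, -1.700).
With 90% confidence, each one-unit increase in page load time is associated with a change of between -2.532 and -1.700 % in website conversion rate.

(-2.532, -1.700)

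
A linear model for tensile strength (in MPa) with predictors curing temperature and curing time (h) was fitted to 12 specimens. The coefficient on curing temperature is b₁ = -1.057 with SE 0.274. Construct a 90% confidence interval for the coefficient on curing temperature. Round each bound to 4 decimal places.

(-1.5593, -0.5547)

df = n − k − 1 = 12 − 2 − 1 = 9.
t* = t_{0.05, 9} = 1.833113.
Margin = t* × SE = 1.833113 × 0.274 = 0.502273.
CI: -1.057 ± 0.502273 → (-1.5593, -0.5547).
With 90% confidence, each one-unit increase in curing temperature is associated with a change of between -1.5593 and -0.5547 MPa in tensile strength, holding the other predictors fixed.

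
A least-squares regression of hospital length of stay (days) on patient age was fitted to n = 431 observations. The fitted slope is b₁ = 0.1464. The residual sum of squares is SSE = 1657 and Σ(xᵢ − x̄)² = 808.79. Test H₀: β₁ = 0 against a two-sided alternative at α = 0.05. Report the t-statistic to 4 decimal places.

MSE = SSE/(n − 2) = 1657/429 = 3.86247.
SE(b₁) = √(MSE/Sₓₓ) = √(3.86247/808.79) = 0.0691058.
t = 0.1464 / 0.0691058 = 2.1185.
df = n − 2 = 429.
Two-sided p ≈ 0.0347, which is < 0.05, so reject H₀.
There is evidence that patient age is associated with hospital length of stay.

t = 2.1185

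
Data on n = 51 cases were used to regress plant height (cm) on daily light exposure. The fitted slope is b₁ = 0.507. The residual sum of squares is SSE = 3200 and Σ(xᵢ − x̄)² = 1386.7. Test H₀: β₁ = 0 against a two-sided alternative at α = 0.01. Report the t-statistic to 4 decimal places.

t = 2.3363

MSE = SSE/(n − 2) = 3200/49 = 65.3061.
SE(b₁) = √(MSE/Sₓₓ) = √(65.3061/1386.7) = 0.217013.
t = 0.507 / 0.217013 = 2.3363.
df = n − 2 = 49.
Two-sided p ≈ 0.0236, which is ≥ 0.01, so fail to reject H₀.
The data do not give significant evidence of an association between daily light exposure and plant height.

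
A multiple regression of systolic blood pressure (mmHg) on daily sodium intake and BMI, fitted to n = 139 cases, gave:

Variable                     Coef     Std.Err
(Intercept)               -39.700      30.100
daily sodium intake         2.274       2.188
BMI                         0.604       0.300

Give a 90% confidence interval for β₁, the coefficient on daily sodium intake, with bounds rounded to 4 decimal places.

(-1.3496, 5.8976)

Read off: b = 2.274, SE = 2.188 for daily sodium intake.
df = n − k − 1 = 139 − 2 − 1 = 136.
t* = t_{0.05, 136} = 1.656135.
Margin = t* × SE = 1.656135 × 2.188 = 3.623623.
CI: 2.274 ± 3.623623 → (-1.3496, 5.8976).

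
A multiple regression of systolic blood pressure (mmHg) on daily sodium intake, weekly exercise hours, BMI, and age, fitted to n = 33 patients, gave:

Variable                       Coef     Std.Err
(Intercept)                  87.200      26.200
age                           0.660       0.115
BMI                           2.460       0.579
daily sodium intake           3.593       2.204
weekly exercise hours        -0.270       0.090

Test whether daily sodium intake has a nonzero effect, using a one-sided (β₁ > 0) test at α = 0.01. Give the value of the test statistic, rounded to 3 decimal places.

Read off: b = 3.593, SE = 2.204 for daily sodium intake.
H₀: β₁ = 0 vs H₁: β₁ > 0.
t = 3.593 / 2.204 = 1.630.
df = n − k − 1 = 33 − 4 − 1 = 28.
One-sided p ≈ 0.0571, which is ≥ 0.01, so fail to reject H₀.
The data do not give significant evidence that the true slope on daily sodium intake is positive, holding the other predictors fixed.

t = 1.630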